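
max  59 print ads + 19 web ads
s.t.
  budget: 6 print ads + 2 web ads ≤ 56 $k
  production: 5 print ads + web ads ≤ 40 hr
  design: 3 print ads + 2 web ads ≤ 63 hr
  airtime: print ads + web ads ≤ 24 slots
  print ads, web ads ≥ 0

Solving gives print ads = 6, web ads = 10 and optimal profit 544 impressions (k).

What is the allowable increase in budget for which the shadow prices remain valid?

8

Binding constraints: budget, production. The basis is B = [[6,2],[5,1]] with det -4.
Per unit increase in budget, x* moves by d = (-0.25, 1.25).
The basis stays optimal until airtime becomes binding; allowable increase = 8 $k.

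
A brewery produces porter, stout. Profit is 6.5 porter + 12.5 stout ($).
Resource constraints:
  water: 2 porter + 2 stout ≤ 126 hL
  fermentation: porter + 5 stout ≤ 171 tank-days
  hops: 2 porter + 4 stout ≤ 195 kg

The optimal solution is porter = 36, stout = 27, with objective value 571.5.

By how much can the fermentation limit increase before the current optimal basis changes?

30

Binding constraints: water, fermentation. The basis is B = [[2,2],[1,5]] with det 8.
Per unit increase in fermentation, x* moves by d = (-0.25, 0.25).
The basis stays optimal until hops becomes binding; allowable increase = 30 tank-days.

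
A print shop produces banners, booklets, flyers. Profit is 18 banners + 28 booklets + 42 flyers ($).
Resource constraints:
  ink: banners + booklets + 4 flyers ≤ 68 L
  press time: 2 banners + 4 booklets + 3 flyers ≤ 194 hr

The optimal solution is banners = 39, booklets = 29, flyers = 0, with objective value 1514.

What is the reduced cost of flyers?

Both ink and press time are binding at x*.
From A_Bᵀ y = c: 1·y_ink + 2·y_press time = 18; 1·y_ink + 4·y_press time = 28.
→ y_ink = 8 and y_press time = 5.
Reduced cost of flyers: c₃ − yᵀa₃ = 42 − (8·4 + 5·3) = 42 − 47 = -5.

-5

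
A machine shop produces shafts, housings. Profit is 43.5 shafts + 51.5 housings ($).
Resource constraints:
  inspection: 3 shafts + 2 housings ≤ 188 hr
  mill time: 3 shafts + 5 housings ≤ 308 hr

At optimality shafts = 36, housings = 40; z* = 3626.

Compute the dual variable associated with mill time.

7.5

Both inspection and mill time are binding at x*.
From A_Bᵀ y = c: 3·y_inspection + 3·y_mill time = 43.5; 2·y_inspection + 5·y_mill time = 51.5.
→ y_inspection = 7 and y_mill time = 7.5.
Shadow price of mill time = 7.5.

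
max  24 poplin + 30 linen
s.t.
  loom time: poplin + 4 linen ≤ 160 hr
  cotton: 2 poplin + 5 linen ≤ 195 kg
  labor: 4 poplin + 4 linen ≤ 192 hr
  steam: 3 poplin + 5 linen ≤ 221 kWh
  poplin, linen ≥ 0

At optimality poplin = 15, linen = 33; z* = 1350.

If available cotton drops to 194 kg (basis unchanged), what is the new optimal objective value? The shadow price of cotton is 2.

Δb = -1, so new z* = 1350 + (2)·(-1) = 1350 − 2 = 1348.

1348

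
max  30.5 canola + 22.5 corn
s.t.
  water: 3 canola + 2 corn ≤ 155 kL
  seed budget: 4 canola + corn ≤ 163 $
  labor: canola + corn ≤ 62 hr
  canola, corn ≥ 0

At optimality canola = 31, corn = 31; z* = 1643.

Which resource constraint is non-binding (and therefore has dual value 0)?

seed budget

water: 155/155 (binding)
seed budget: 155/163 (slack 8)
labor: 62/62 (binding)
By complementary slackness, a constraint with positive slack has shadow price 0 → seed budget.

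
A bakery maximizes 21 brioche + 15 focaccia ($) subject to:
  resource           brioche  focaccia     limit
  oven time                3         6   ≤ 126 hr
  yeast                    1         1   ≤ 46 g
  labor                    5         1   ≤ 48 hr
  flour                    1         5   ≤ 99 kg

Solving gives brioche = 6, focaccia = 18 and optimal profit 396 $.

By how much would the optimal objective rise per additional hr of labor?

3

Binding: oven time and labor. Non-binding: yeast (22 unused), flour (3 unused).
By complementary slackness, y = 0 for the non-binding constraints.
Dual feasibility on the basic columns requires 3·y_oven time + 5·y_labor = 21, 6·y_oven time + 1·y_labor = 15.
→ y_oven time = 2 and y_labor = 3.
Shadow price of labor = 3.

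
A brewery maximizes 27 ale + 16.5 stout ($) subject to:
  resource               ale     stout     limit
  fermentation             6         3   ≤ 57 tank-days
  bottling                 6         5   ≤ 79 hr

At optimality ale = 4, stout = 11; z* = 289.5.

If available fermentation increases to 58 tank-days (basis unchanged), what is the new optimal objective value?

At the optimum: fermentation uses 57 of 57 (binding); bottling uses 79 of 79 (binding).
Dual feasibility on the basic columns requires 6·y_fermentation + 6·y_bottling = 27, 3·y_fermentation + 5·y_bottling = 16.5.
Solving: y_fermentation = 3, y_bottling = 1.5.
Δz = y_fermentation·Δb = 3 × (1) = 3, so new z* = 289.5 + 3 = 292.5.

292.5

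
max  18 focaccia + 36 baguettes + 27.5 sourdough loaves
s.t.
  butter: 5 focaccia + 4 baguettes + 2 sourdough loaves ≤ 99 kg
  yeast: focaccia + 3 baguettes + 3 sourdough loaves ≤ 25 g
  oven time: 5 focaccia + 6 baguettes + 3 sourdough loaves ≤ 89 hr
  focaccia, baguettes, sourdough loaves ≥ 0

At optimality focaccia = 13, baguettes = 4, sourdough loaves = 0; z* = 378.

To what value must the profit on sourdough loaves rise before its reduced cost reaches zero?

30

Binding: yeast and oven time. Non-binding: butter (18 unused).
Since butter is not tight, its dual is 0.
Dual feasibility on the basic columns requires 1·y_yeast + 5·y_oven time = 18, 3·y_yeast + 6·y_oven time = 36.
→ y_yeast = 8 and y_oven time = 2.
sourdough loaves enters the basis when its profit ≥ yᵀa₃ = 8·3 + 2·3 = 30.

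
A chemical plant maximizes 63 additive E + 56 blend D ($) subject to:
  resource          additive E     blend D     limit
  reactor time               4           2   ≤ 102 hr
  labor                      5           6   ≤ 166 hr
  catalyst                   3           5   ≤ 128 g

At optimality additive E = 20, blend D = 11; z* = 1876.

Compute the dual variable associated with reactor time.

Binding: reactor time and labor. Non-binding: catalyst (13 unused).
Since catalyst is not tight, its dual is 0.
Dual feasibility on the basic columns requires 4·y_reactor time + 5·y_labor = 63, 2·y_reactor time + 6·y_labor = 56.
This yields shadow prices y_reactor time = 7, y_labor = 7.
Shadow price of reactor time = 7.

7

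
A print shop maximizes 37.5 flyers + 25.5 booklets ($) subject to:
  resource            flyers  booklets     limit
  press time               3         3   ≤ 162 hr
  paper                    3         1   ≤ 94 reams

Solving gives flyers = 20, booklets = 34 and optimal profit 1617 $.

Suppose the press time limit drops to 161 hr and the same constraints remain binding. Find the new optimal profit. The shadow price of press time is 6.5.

1610.5

Δb = -1, so new z* = 1617 + (6.5)·(-1) = 1617 − 6.5 = 1610.5.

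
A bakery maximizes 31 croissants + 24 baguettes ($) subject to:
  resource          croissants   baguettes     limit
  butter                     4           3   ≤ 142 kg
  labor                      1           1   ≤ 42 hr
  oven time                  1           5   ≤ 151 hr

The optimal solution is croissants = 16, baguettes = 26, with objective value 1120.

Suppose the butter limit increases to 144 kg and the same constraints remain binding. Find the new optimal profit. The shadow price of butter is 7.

1134

Δb = 2, so new z* = 1120 + (7)·(2) = 1120 + 14 = 1134.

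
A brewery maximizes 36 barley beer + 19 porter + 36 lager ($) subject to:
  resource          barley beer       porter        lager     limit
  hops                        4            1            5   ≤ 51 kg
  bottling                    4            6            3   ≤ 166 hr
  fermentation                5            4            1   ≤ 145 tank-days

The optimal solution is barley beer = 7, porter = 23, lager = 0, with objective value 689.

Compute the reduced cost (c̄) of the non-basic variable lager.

At the optimum: hops uses 51 of 51 (binding); bottling uses 166 of 166 (binding); fermentation uses 127 of 145 (slack = 18).
Since fermentation is not tight, its dual is 0.
From A_Bᵀ y = c: 4·y_hops + 4·y_bottling = 36; 1·y_hops + 6·y_bottling = 19.
This yields shadow prices y_hops = 7, y_bottling = 2.
Reduced cost of lager: c₃ − yᵀa₃ = 36 − (7·5 + 2·3) = 36 − 41 = -5.

-5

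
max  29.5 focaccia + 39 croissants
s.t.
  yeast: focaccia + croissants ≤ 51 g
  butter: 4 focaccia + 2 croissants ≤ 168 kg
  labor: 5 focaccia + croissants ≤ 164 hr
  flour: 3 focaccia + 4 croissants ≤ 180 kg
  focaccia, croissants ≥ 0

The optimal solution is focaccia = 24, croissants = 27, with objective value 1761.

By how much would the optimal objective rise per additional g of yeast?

1

Check each constraint at x*: yeast 51/51 (tight); butter 150/168 (slack 18); labor 147/164 (slack 17); flour 180/180 (tight).
Since butter, labor are not tight, their duals are 0.
Dual feasibility on the basic columns requires 1·y_yeast + 3·y_flour = 29.5, 1·y_yeast + 4·y_flour = 39.
Solving: y_yeast = 1, y_flour = 9.5.
Shadow price of yeast = 1.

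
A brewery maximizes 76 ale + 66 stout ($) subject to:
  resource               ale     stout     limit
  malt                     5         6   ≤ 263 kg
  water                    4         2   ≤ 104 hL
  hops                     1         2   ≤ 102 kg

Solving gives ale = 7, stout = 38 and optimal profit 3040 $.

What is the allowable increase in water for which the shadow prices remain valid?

Binding constraints: malt, water. The basis is B = [[5,6],[4,2]] with det -14.
Per unit increase in water, x* moves by d = (0.4286, -0.3571).
The basis stays optimal until stout reaches 0; allowable increase = 106.4 hL.

106.4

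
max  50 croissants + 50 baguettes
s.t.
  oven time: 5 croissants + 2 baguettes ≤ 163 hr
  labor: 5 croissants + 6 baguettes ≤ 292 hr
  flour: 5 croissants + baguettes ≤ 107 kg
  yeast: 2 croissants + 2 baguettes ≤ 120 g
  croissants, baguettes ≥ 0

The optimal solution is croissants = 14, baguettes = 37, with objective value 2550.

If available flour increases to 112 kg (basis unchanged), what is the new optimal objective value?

2560

Check each constraint at x*: oven time 144/163 (slack 19); labor 292/292 (tight); flour 107/107 (tight); yeast 102/120 (slack 18).
By complementary slackness, y = 0 for the non-binding constraints.
The binding rows give the dual system: 5·y_labor + 5·y_flour = 50 and 6·y_labor + 1·y_flour = 50.
→ y_labor = 8 and y_flour = 2.
Δz = y_flour·Δb = 2 × (5) = 10, so new z* = 2550 + 10 = 2560.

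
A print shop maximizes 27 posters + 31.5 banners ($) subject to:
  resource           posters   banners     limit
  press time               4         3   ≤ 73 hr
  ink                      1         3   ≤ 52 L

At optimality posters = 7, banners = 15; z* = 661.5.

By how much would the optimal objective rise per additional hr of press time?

Both press time and ink are binding at x*.
Dual feasibility on the basic columns requires 4·y_press time + 1·y_ink = 27, 3·y_press time + 3·y_ink = 31.5.
Solving: y_press time = 5.5, y_ink = 5.
Shadow price of press time = 5.5.

5.5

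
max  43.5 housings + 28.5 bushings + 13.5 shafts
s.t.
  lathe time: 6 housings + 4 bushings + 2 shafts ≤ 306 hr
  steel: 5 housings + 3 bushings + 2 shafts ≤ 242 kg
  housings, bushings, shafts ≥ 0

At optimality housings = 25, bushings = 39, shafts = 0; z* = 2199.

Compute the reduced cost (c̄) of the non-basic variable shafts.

At the optimum: lathe time uses 306 of 306 (binding); steel uses 242 of 242 (binding).
Dual feasibility on the basic columns requires 6·y_lathe time + 5·y_steel = 43.5, 4·y_lathe time + 3·y_steel = 28.5.
→ y_lathe time = 6 and y_steel = 1.5.
Reduced cost of shafts: c₃ − yᵀa₃ = 13.5 − (6·2 + 1.5·2) = 13.5 − 15 = -1.5.

-1.5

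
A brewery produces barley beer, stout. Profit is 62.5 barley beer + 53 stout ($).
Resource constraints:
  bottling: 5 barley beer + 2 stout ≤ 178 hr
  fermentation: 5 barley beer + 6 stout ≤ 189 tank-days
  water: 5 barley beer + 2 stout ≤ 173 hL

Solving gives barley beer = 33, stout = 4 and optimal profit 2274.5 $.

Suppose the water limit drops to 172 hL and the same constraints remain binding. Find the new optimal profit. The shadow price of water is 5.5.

Δb = -1, so new z* = 2274.5 + (5.5)·(-1) = 2274.5 − 5.5 = 2269.

2269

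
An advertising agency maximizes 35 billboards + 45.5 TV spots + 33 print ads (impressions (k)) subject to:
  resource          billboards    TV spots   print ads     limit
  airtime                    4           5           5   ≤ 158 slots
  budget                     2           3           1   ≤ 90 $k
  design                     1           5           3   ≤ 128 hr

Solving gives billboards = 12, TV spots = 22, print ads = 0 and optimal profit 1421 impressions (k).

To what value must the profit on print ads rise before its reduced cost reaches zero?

At the optimum: airtime uses 158 of 158 (binding); budget uses 90 of 90 (binding); design uses 122 of 128 (slack = 6).
Since design is not tight, its dual is 0.
Dual feasibility on the basic columns requires 4·y_airtime + 2·y_budget = 35, 5·y_airtime + 3·y_budget = 45.5.
→ y_airtime = 7 and y_budget = 3.5.
print ads enters the basis when its profit ≥ yᵀa₃ = 7·5 + 3.5·1 = 38.5.

38.5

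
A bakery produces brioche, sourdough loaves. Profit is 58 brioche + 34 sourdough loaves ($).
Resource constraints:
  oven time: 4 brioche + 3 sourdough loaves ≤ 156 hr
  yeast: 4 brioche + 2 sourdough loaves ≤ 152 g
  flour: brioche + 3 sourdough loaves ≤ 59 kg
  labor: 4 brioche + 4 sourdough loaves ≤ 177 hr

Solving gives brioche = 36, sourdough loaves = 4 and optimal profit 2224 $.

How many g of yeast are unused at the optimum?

0

yeast used = 4·36 + 2·4 = 152; slack = 152 − 152 = 0.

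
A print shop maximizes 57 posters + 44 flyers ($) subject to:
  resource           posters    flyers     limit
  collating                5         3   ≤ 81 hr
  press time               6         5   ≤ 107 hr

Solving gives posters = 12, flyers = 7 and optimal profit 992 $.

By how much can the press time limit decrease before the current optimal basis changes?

Binding constraints: collating, press time. The basis is B = [[5,3],[6,5]] with det 7.
Per unit decrease in press time, x* moves by d = (0.4286, -0.7143).
The basis stays optimal until flyers reaches 0; allowable decrease = 9.8 hr.

9.8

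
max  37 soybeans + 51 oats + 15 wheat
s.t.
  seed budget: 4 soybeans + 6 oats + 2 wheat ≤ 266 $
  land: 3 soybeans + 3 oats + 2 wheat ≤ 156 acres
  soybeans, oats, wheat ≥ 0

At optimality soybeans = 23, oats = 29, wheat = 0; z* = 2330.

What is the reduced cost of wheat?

Both seed budget and land are binding at x*.
The binding rows give the dual system: 4·y_seed budget + 3·y_land = 37 and 6·y_seed budget + 3·y_land = 51.
This yields shadow prices y_seed budget = 7, y_land = 3.
Reduced cost of wheat: c₃ − yᵀa₃ = 15 − (7·2 + 3·2) = 15 − 20 = -5.

-5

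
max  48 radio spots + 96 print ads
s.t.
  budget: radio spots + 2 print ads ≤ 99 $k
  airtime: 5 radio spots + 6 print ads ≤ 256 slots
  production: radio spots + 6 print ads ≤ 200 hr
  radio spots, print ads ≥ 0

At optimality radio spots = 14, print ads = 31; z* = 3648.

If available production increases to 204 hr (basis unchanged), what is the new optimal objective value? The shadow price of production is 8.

Δb = 4, so new z* = 3648 + (8)·(4) = 3648 + 32 = 3680.

3680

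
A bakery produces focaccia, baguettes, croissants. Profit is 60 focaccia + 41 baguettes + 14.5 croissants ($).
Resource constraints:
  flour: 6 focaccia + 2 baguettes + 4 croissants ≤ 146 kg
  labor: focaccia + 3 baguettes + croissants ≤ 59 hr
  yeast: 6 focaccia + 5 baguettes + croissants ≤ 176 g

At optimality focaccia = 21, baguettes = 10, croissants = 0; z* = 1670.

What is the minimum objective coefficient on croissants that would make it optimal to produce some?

19

Binding: flour and yeast. Non-binding: labor (8 unused).
Slack constraints have shadow price 0 (complementary slackness).
The binding rows give the dual system: 6·y_flour + 6·y_yeast = 60 and 2·y_flour + 5·y_yeast = 41.
Solving: y_flour = 3, y_yeast = 7.
croissants enters the basis when its profit ≥ yᵀa₃ = 3·4 + 7·1 = 19.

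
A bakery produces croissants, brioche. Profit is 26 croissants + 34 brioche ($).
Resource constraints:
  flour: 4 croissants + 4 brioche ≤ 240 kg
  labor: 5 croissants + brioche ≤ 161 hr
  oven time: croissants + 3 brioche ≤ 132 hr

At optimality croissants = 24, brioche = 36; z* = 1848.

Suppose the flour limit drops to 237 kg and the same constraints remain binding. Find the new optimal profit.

1831.5

Binding: flour and oven time. Non-binding: labor (5 unused).
By complementary slackness, y = 0 for the non-binding constraint.
From A_Bᵀ y = c: 4·y_flour + 1·y_oven time = 26; 4·y_flour + 3·y_oven time = 34.
This yields shadow prices y_flour = 5.5, y_oven time = 4.
Δz = y_flour·Δb = 5.5 × (-3) = -16.5, so new z* = 1848 − 16.5 = 1831.5.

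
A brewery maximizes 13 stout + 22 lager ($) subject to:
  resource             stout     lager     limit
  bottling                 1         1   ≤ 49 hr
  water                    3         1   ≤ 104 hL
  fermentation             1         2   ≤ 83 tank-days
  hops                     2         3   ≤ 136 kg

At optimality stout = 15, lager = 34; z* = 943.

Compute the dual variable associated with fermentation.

9

Check each constraint at x*: bottling 49/49 (tight); water 79/104 (slack 25); fermentation 83/83 (tight); hops 132/136 (slack 4).
Slack constraints have shadow price 0 (complementary slackness).
From A_Bᵀ y = c: 1·y_bottling + 1·y_fermentation = 13; 1·y_bottling + 2·y_fermentation = 22.
This yields shadow prices y_bottling = 4, y_fermentation = 9.
Shadow price of fermentation = 9.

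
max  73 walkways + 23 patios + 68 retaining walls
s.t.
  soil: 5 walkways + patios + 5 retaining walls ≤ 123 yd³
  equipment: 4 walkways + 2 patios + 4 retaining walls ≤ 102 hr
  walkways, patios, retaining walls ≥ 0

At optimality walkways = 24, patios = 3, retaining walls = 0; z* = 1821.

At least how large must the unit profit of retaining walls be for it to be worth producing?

Check each constraint at x*: soil 123/123 (tight); equipment 102/102 (tight).
Dual feasibility on the basic columns requires 5·y_soil + 4·y_equipment = 73, 1·y_soil + 2·y_equipment = 23.
→ y_soil = 9 and y_equipment = 7.
retaining walls enters the basis when its profit ≥ yᵀa₃ = 9·5 + 7·4 = 73.

73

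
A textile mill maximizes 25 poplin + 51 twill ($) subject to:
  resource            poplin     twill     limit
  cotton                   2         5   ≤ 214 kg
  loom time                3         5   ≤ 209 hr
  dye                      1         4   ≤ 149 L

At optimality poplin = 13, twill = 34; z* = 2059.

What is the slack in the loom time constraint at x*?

0

loom time used = 3·13 + 5·34 = 209; slack = 209 − 209 = 0.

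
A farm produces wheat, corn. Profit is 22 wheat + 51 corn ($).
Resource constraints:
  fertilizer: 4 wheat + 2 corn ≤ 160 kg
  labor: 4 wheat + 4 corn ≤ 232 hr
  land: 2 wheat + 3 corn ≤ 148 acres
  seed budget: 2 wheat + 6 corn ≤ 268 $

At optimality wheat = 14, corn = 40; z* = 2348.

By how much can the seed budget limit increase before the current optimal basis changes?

28

Binding constraints: land, seed budget. The basis is B = [[2,3],[2,6]] with det 6.
Per unit increase in seed budget, x* moves by d = (-0.5, 0.3333).
The basis stays optimal until wheat reaches 0; allowable increase = 28 $.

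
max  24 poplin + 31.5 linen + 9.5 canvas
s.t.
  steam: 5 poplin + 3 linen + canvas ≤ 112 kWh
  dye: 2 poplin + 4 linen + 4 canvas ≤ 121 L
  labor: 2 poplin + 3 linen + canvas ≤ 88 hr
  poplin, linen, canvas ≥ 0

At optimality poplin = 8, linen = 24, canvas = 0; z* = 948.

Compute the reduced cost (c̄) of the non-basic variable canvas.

At the optimum: steam uses 112 of 112 (binding); dye uses 112 of 121 (slack = 9); labor uses 88 of 88 (binding).
Since dye is not tight, its dual is 0.
From A_Bᵀ y = c: 5·y_steam + 2·y_labor = 24; 3·y_steam + 3·y_labor = 31.5.
This yields shadow prices y_steam = 1, y_labor = 9.5.
Reduced cost of canvas: c₃ − yᵀa₃ = 9.5 − (1·1 + 9.5·1) = 9.5 − 10.5 = -1.

-1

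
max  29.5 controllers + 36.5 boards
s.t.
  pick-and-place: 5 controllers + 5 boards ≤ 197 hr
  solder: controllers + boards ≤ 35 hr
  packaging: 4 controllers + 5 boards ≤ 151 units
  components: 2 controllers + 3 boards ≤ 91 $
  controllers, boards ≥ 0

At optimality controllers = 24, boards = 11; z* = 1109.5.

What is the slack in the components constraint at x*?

components used = 2·24 + 3·11 = 81; slack = 91 − 81 = 10.

10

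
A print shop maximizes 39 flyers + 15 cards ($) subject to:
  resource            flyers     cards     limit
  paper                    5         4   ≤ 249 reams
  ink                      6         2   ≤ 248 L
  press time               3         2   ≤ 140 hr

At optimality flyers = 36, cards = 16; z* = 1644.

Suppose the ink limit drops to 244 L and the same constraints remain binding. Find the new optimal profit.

1622

Check each constraint at x*: paper 244/249 (slack 5); ink 248/248 (tight); press time 140/140 (tight).
Since paper is not tight, its dual is 0.
Dual feasibility on the basic columns requires 6·y_ink + 3·y_press time = 39, 2·y_ink + 2·y_press time = 15.
→ y_ink = 5.5 and y_press time = 2.
Δz = y_ink·Δb = 5.5 × (-4) = -22, so new z* = 1644 − 22 = 1622.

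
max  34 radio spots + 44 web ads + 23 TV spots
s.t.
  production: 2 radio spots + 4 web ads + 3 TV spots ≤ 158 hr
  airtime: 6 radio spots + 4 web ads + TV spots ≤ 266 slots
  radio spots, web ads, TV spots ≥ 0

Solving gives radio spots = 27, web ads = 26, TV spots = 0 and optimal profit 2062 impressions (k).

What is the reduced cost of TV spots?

-4

At the optimum: production uses 158 of 158 (binding); airtime uses 266 of 266 (binding).
Dual feasibility on the basic columns requires 2·y_production + 6·y_airtime = 34, 4·y_production + 4·y_airtime = 44.
Solving: y_production = 8, y_airtime = 3.
Reduced cost of TV spots: c₃ − yᵀa₃ = 23 − (8·3 + 3·1) = 23 − 27 = -4.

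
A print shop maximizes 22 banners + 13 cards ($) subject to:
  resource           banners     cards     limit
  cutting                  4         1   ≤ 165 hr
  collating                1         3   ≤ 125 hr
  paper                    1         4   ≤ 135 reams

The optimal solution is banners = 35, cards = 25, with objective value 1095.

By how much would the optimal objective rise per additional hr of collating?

0

Check each constraint at x*: cutting 165/165 (tight); collating 110/125 (slack 15); paper 135/135 (tight).
Slack constraints have shadow price 0 (complementary slackness).
From A_Bᵀ y = c: 4·y_cutting + 1·y_paper = 22; 1·y_cutting + 4·y_paper = 13.
This yields shadow prices y_cutting = 5, y_paper = 2.
Shadow price of collating = 0.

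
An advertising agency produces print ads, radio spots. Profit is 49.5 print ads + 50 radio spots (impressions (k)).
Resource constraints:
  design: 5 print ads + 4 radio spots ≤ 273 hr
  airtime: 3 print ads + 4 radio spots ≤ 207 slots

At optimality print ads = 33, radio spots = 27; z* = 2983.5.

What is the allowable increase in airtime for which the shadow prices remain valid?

Binding constraints: design, airtime. The basis is B = [[5,4],[3,4]] with det 8.
Per unit increase in airtime, x* moves by d = (-0.5, 0.625).
The basis stays optimal until print ads reaches 0; allowable increase = 66 slots.

66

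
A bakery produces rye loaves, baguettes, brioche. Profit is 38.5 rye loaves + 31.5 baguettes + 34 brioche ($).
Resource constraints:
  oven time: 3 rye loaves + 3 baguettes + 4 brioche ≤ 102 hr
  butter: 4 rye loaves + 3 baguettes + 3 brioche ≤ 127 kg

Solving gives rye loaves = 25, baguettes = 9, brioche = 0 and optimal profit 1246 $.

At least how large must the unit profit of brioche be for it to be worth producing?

At the optimum: oven time uses 102 of 102 (binding); butter uses 127 of 127 (binding).
From A_Bᵀ y = c: 3·y_oven time + 4·y_butter = 38.5; 3·y_oven time + 3·y_butter = 31.5.
This yields shadow prices y_oven time = 3.5, y_butter = 7.
brioche enters the basis when its profit ≥ yᵀa₃ = 3.5·4 + 7·3 = 35.

35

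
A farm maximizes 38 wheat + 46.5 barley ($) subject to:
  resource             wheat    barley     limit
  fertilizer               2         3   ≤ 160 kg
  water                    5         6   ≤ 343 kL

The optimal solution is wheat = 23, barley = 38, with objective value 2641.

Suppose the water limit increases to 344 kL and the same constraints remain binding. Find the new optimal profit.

2648

At the optimum: fertilizer uses 160 of 160 (binding); water uses 343 of 343 (binding).
The binding rows give the dual system: 2·y_fertilizer + 5·y_water = 38 and 3·y_fertilizer + 6·y_water = 46.5.
→ y_fertilizer = 1.5 and y_water = 7.
Δz = y_water·Δb = 7 × (1) = 7, so new z* = 2641 + 7 = 2648.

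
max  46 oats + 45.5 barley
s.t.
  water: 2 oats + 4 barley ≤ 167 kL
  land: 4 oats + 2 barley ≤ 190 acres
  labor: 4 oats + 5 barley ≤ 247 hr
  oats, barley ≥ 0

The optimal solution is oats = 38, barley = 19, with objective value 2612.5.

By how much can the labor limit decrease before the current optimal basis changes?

57

Binding constraints: land, labor. The basis is B = [[4,2],[4,5]] with det 12.
Per unit decrease in labor, x* moves by d = (0.1667, -0.3333).
The basis stays optimal until barley reaches 0; allowable decrease = 57 hr.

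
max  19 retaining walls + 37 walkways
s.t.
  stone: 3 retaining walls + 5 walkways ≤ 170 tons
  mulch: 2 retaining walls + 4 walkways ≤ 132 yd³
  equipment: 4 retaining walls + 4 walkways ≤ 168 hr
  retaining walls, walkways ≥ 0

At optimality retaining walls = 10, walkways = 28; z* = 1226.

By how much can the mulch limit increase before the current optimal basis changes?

Binding constraints: stone, mulch. The basis is B = [[3,5],[2,4]] with det 2.
Per unit increase in mulch, x* moves by d = (-2.5, 1.5).
The basis stays optimal until retaining walls reaches 0; allowable increase = 4 yd³.

4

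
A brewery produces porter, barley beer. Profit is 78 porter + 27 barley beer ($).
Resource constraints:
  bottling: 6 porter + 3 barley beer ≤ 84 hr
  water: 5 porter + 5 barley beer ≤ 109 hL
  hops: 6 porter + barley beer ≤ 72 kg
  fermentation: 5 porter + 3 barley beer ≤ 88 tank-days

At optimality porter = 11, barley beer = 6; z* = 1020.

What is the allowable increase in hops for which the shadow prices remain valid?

Binding constraints: bottling, hops. The basis is B = [[6,3],[6,1]] with det -12.
Per unit increase in hops, x* moves by d = (0.25, -0.5).
The basis stays optimal until barley beer reaches 0; allowable increase = 12 kg.

12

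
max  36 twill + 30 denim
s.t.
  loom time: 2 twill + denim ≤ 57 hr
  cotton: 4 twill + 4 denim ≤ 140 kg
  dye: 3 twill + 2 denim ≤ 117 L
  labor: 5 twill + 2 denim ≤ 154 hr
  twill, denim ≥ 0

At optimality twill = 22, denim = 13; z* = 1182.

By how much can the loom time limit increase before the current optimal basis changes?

Binding constraints: loom time, cotton. The basis is B = [[2,1],[4,4]] with det 4.
Per unit increase in loom time, x* moves by d = (1, -1).
The basis stays optimal until labor becomes binding; allowable increase = 6 hr.

6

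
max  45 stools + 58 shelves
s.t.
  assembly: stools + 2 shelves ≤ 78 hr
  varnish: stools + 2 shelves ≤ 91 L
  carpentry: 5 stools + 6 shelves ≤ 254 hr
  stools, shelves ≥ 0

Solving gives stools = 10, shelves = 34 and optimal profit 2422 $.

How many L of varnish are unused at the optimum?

varnish used = 1·10 + 2·34 = 78; slack = 91 − 78 = 13.

13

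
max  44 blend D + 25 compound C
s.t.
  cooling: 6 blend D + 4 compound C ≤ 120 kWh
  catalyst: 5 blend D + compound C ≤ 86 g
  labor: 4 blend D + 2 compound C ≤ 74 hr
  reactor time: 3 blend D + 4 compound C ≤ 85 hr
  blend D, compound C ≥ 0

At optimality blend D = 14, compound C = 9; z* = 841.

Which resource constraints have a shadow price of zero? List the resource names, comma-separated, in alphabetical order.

catalyst, reactor time

cooling: 120/120 (binding)
catalyst: 79/86 (slack 7)
labor: 74/74 (binding)
reactor time: 78/85 (slack 7)
By complementary slackness, a constraint with positive slack has shadow price 0 → catalyst, reactor time.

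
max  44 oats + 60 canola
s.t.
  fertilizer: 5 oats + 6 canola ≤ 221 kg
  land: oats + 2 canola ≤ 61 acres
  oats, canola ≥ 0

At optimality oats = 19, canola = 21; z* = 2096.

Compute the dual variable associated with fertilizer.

Both fertilizer and land are binding at x*.
The binding rows give the dual system: 5·y_fertilizer + 1·y_land = 44 and 6·y_fertilizer + 2·y_land = 60.
Solving: y_fertilizer = 7, y_land = 9.
Shadow price of fertilizer = 7.

7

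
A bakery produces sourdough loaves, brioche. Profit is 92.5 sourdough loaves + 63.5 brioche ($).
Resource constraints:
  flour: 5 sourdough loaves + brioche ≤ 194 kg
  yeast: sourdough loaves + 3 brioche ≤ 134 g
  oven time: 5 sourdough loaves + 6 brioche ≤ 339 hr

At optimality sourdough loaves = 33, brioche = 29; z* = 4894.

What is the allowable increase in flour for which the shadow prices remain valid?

Binding constraints: flour, oven time. The basis is B = [[5,1],[5,6]] with det 25.
Per unit increase in flour, x* moves by d = (0.24, -0.2).
The basis stays optimal until brioche reaches 0; allowable increase = 145 kg.

145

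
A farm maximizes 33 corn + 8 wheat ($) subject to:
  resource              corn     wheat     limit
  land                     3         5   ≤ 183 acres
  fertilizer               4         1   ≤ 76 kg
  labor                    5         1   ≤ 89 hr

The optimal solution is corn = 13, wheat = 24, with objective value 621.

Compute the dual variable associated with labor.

Binding: fertilizer and labor. Non-binding: land (24 unused).
By complementary slackness, y = 0 for the non-binding constraint.
Dual feasibility on the basic columns requires 4·y_fertilizer + 5·y_labor = 33, 1·y_fertilizer + 1·y_labor = 8.
Solving: y_fertilizer = 7, y_labor = 1.
Shadow price of labor = 1.

1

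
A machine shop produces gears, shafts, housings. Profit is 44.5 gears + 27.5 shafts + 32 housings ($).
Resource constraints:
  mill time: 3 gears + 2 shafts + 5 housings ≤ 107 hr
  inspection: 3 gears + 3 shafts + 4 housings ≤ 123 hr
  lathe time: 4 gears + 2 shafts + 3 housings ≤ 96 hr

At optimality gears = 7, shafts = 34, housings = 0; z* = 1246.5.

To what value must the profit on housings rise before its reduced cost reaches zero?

39.5

At the optimum: mill time uses 89 of 107 (slack = 18); inspection uses 123 of 123 (binding); lathe time uses 96 of 96 (binding).
By complementary slackness, y = 0 for the non-binding constraint.
From A_Bᵀ y = c: 3·y_inspection + 4·y_lathe time = 44.5; 3·y_inspection + 2·y_lathe time = 27.5.
→ y_inspection = 3.5 and y_lathe time = 8.5.
housings enters the basis when its profit ≥ yᵀa₃ = 3.5·4 + 8.5·3 = 39.5.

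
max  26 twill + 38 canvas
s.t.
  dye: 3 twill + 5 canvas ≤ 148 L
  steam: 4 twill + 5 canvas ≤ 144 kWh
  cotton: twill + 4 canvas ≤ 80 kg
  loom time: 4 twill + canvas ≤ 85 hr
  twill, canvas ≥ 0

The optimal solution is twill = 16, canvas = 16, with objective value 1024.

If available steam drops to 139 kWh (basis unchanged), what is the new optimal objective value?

994

At the optimum: dye uses 128 of 148 (slack = 20); steam uses 144 of 144 (binding); cotton uses 80 of 80 (binding); loom time uses 80 of 85 (slack = 5).
Slack constraints have shadow price 0 (complementary slackness).
The binding rows give the dual system: 4·y_steam + 1·y_cotton = 26 and 5·y_steam + 4·y_cotton = 38.
This yields shadow prices y_steam = 6, y_cotton = 2.
Δz = y_steam·Δb = 6 × (-5) = -30, so new z* = 1024 − 30 = 994.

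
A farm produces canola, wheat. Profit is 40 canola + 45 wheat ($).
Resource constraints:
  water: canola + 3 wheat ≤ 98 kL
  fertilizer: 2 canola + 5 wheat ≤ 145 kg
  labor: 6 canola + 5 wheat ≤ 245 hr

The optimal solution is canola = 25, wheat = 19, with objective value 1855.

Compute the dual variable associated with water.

0

Check each constraint at x*: water 82/98 (slack 16); fertilizer 145/145 (tight); labor 245/245 (tight).
Since water is not tight, its dual is 0.
The binding rows give the dual system: 2·y_fertilizer + 6·y_labor = 40 and 5·y_fertilizer + 5·y_labor = 45.
This yields shadow prices y_fertilizer = 3.5, y_labor = 5.5.
Shadow price of water = 0.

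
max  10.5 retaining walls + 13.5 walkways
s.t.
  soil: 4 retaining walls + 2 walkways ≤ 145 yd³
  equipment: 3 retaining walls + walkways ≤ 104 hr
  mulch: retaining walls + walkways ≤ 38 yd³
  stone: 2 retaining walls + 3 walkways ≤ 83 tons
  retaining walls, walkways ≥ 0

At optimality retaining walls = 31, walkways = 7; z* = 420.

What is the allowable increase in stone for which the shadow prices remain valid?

Binding constraints: mulch, stone. The basis is B = [[1,1],[2,3]] with det 1.
Per unit increase in stone, x* moves by d = (-1, 1).
The basis stays optimal until retaining walls reaches 0; allowable increase = 31 tons.

31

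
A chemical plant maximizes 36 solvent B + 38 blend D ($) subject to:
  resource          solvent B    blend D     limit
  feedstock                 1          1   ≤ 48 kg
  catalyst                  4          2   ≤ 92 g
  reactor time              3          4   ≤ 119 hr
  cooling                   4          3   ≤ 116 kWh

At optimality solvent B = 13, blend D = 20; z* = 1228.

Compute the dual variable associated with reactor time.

8

Binding: catalyst and reactor time. Non-binding: feedstock (15 unused), cooling (4 unused).
Slack constraints have shadow price 0 (complementary slackness).
Dual feasibility on the basic columns requires 4·y_catalyst + 3·y_reactor time = 36, 2·y_catalyst + 4·y_reactor time = 38.
→ y_catalyst = 3 and y_reactor time = 8.
Shadow price of reactor time = 8.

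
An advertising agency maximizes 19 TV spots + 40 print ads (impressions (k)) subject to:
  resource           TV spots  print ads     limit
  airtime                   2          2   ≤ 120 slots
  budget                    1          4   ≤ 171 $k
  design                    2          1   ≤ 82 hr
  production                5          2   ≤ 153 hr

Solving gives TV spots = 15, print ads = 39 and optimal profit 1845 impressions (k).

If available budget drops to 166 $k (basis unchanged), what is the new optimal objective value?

1800

Binding: budget and production. Non-binding: airtime (12 unused), design (13 unused).
By complementary slackness, y = 0 for the non-binding constraints.
From A_Bᵀ y = c: 1·y_budget + 5·y_production = 19; 4·y_budget + 2·y_production = 40.
This yields shadow prices y_budget = 9, y_production = 2.
Δz = y_budget·Δb = 9 × (-5) = -45, so new z* = 1845 − 45 = 1800.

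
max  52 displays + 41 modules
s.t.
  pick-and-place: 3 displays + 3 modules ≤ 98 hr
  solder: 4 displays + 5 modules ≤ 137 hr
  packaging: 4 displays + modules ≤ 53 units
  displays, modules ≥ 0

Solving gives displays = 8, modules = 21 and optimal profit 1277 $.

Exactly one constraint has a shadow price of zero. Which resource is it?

pick-and-place

pick-and-place: 87/98 (slack 11)
solder: 137/137 (binding)
packaging: 53/53 (binding)
By complementary slackness, a constraint with positive slack has shadow price 0 → pick-and-place.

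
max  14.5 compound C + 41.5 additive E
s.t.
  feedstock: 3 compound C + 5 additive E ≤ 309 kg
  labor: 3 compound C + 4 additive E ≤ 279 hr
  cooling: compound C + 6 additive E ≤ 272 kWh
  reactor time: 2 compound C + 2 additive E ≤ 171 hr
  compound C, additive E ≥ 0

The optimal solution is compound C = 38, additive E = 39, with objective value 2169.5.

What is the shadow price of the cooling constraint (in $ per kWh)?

4

At the optimum: feedstock uses 309 of 309 (binding); labor uses 270 of 279 (slack = 9); cooling uses 272 of 272 (binding); reactor time uses 154 of 171 (slack = 17).
Slack constraints have shadow price 0 (complementary slackness).
Dual feasibility on the basic columns requires 3·y_feedstock + 1·y_cooling = 14.5, 5·y_feedstock + 6·y_cooling = 41.5.
→ y_feedstock = 3.5 and y_cooling = 4.
Shadow price of cooling = 4.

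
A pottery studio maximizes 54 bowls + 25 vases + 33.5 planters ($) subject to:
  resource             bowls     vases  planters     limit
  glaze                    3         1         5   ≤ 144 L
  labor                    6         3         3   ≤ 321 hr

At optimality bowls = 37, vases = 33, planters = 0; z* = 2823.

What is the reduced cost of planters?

Check each constraint at x*: glaze 144/144 (tight); labor 321/321 (tight).
The binding rows give the dual system: 3·y_glaze + 6·y_labor = 54 and 1·y_glaze + 3·y_labor = 25.
→ y_glaze = 4 and y_labor = 7.
Reduced cost of planters: c₃ − yᵀa₃ = 33.5 − (4·5 + 7·3) = 33.5 − 41 = -7.5.

-7.5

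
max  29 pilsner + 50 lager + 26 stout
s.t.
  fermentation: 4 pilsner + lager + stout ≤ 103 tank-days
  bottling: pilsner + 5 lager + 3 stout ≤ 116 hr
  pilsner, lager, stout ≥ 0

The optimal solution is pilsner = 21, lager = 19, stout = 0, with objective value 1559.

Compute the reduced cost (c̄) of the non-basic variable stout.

Check each constraint at x*: fermentation 103/103 (tight); bottling 116/116 (tight).
Dual feasibility on the basic columns requires 4·y_fermentation + 1·y_bottling = 29, 1·y_fermentation + 5·y_bottling = 50.
→ y_fermentation = 5 and y_bottling = 9.
Reduced cost of stout: c₃ − yᵀa₃ = 26 − (5·1 + 9·3) = 26 − 32 = -6.

-6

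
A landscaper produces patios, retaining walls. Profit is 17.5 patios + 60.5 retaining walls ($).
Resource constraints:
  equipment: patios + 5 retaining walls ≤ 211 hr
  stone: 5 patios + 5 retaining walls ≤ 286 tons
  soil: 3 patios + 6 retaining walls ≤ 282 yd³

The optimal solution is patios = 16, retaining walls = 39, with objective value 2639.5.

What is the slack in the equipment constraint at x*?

equipment used = 1·16 + 5·39 = 211; slack = 211 − 211 = 0.

0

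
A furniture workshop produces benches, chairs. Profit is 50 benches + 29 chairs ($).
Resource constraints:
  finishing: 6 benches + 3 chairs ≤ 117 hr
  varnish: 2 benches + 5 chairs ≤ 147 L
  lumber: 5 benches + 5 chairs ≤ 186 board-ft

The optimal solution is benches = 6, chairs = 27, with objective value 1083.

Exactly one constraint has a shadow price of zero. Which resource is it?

lumber

finishing: 117/117 (binding)
varnish: 147/147 (binding)
lumber: 165/186 (slack 21)
By complementary slackness, a constraint with positive slack has shadow price 0 → lumber.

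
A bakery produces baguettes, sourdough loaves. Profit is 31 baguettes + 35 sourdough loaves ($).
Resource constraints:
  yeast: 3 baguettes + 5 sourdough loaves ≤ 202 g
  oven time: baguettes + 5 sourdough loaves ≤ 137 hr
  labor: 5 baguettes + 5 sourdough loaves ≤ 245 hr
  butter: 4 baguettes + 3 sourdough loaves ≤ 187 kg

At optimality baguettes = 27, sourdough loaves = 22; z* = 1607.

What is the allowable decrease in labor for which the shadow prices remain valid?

Binding constraints: oven time, labor. The basis is B = [[1,5],[5,5]] with det -20.
Per unit decrease in labor, x* moves by d = (-0.25, 0.05).
The basis stays optimal until baguettes reaches 0; allowable decrease = 108 hr.

108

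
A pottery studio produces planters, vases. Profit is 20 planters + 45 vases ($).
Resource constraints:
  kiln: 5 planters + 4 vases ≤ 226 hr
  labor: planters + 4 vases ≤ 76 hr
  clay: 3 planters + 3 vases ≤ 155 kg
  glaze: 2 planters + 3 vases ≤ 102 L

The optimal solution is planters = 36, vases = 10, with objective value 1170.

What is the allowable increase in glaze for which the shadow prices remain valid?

1.875

Binding constraints: labor, glaze. The basis is B = [[1,4],[2,3]] with det -5.
Per unit increase in glaze, x* moves by d = (0.8, -0.2).
The basis stays optimal until kiln becomes binding; allowable increase = 1.875 L.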